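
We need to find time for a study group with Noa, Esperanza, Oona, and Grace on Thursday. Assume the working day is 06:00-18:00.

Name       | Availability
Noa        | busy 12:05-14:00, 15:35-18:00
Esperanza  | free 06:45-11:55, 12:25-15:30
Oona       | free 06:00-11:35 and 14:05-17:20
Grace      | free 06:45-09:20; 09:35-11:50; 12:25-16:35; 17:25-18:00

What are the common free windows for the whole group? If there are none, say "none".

Noa free: 06:00-12:05, 14:00-15:35 (invert busy blocks within the working day).
Esperanza free: 06:45-11:55, 12:25-15:30.
Oona free: 06:00-11:35, 14:05-17:20.
Grace free: 06:45-09:20, 09:35-11:50, 12:25-16:35, 17:25-18:00.
Noa ∩ Esperanza: 06:45-11:55, 14:00-15:30.
Noa ∩ Esperanza ∩ Oona: 06:45-11:35, 14:05-15:30.
Noa ∩ Esperanza ∩ Oona ∩ Grace: 06:45-09:20, 09:35-11:35, 14:05-15:30.
So the common availability across everyone is 06:45-09:20, 09:35-11:35, 14:05-15:30.

06:45-09:20, 09:35-11:35, 14:05-15:30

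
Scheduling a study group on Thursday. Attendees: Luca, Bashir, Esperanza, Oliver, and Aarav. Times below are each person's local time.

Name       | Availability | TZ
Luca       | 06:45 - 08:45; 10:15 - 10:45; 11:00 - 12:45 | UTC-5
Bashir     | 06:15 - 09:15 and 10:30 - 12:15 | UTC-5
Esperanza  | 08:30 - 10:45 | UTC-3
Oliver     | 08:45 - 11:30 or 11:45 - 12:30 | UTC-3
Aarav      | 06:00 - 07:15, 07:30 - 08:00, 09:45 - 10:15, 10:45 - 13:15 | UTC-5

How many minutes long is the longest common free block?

30

Luca in UTC: 11:45-13:45, 15:15-15:45, 16:00-17:45 (add 5h to convert from UTC-5).
Bashir in UTC: 11:15-14:15, 15:30-17:15 (add 5h to convert from UTC-5).
Esperanza in UTC: 11:30-13:45 (add 3h to convert from UTC-3).
Oliver in UTC: 11:45-14:30, 14:45-15:30 (add 3h to convert from UTC-3).
Aarav in UTC: 11:00-12:15, 12:30-13:00, 14:45-15:15, 15:45-18:15 (add 5h to convert from UTC-5).
Luca ∩ Bashir: 11:45-13:45, 15:30-15:45, 16:00-17:15.
Luca ∩ Bashir ∩ Esperanza: 11:45-13:45.
Luca ∩ Bashir ∩ Esperanza ∩ Oliver: 11:45-13:45.
Luca ∩ Bashir ∩ Esperanza ∩ Oliver ∩ Aarav: 11:45-12:15, 12:30-13:00.
Those are the intersection windows.
The longest is 11:45-12:15 at 30 minutes.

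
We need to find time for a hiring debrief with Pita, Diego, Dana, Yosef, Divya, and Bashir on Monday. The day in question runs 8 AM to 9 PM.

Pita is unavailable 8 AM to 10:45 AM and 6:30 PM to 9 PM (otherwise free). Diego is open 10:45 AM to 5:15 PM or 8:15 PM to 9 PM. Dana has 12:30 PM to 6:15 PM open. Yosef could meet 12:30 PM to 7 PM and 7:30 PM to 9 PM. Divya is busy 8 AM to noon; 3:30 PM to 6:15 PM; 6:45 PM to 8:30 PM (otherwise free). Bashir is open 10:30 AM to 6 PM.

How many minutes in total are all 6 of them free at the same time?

Pita free: 10:45-18:30 (invert busy blocks within the working day).
Diego free: 10:45-17:15, 20:15-21:00.
Dana free: 12:30-18:15.
Yosef free: 12:30-19:00, 19:30-21:00.
Divya free: 12:00-15:30, 18:15-18:45, 20:30-21:00 (invert busy blocks within the working day).
Bashir free: 10:30-18:00.
Pita ∩ Diego: 10:45-17:15.
Pita ∩ Diego ∩ Dana: 12:30-17:15.
Pita ∩ Diego ∩ Dana ∩ Yosef: 12:30-17:15.
Pita ∩ Diego ∩ Dana ∩ Yosef ∩ Divya: 12:30-15:30.
Pita ∩ Diego ∩ Dana ∩ Yosef ∩ Divya ∩ Bashir: 12:30-15:30.
That's a single block of 180 minutes.

180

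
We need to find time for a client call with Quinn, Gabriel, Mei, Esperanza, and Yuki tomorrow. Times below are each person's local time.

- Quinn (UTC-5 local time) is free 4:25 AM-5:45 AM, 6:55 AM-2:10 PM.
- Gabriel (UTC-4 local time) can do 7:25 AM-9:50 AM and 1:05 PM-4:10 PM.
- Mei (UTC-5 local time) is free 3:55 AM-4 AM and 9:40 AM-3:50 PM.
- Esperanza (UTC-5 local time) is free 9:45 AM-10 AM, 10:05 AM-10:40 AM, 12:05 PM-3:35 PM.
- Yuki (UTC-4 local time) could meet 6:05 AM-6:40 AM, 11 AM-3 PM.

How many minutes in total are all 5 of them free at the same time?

115

Quinn in UTC: 09:25-10:45, 11:55-19:10 (add 5h to convert from UTC-5).
Gabriel in UTC: 11:25-13:50, 17:05-20:10 (add 4h to convert from UTC-4).
Mei in UTC: 08:55-09:00, 14:40-20:50 (add 5h to convert from UTC-5).
Esperanza in UTC: 14:45-15:00, 15:05-15:40, 17:05-20:35 (add 5h to convert from UTC-5).
Yuki in UTC: 10:05-10:40, 15:00-19:00 (add 4h to convert from UTC-4).
Quinn ∩ Gabriel: 11:55-13:50, 17:05-19:10.
Quinn ∩ Gabriel ∩ Mei: 17:05-19:10.
Quinn ∩ Gabriel ∩ Mei ∩ Esperanza: 17:05-19:10.
Quinn ∩ Gabriel ∩ Mei ∩ Esperanza ∩ Yuki: 17:05-19:00.
That's a single block of 115 minutes.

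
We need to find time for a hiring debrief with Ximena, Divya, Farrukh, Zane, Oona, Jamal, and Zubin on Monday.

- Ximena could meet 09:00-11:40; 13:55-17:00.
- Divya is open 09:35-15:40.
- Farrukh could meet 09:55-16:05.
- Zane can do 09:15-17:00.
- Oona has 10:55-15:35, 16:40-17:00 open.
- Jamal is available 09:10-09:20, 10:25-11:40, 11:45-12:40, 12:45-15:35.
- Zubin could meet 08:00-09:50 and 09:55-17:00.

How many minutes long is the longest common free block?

100

Ximena ∩ Divya: 09:35-11:40, 13:55-15:40.
Ximena ∩ Divya ∩ Farrukh: 09:55-11:40, 13:55-15:40.
Ximena ∩ Divya ∩ Farrukh ∩ Zane: 09:55-11:40, 13:55-15:40.
Ximena ∩ Divya ∩ Farrukh ∩ Zane ∩ Oona: 10:55-11:40, 13:55-15:35.
Ximena ∩ Divya ∩ Farrukh ∩ Zane ∩ Oona ∩ Jamal: 10:55-11:40, 13:55-15:35.
Ximena ∩ Divya ∩ Farrukh ∩ Zane ∩ Oona ∩ Jamal ∩ Zubin: 10:55-11:40, 13:55-15:35.
The longest is 13:55-15:35 at 100 minutes.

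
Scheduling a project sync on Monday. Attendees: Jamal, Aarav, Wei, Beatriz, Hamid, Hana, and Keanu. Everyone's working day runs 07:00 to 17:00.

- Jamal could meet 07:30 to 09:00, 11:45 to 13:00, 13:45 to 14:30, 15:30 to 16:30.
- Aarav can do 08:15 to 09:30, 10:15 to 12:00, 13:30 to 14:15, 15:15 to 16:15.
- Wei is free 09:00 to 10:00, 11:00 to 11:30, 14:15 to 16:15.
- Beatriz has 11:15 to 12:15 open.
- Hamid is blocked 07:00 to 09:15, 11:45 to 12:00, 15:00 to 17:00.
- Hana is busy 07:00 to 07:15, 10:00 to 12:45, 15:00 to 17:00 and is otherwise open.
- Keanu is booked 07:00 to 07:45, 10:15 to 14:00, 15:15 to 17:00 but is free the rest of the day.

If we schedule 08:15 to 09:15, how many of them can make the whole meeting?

Jamal free: 07:30-09:00, 11:45-13:00, 13:45-14:30, 15:30-16:30.
Aarav free: 08:15-09:30, 10:15-12:00, 13:30-14:15, 15:15-16:15.
Wei free: 09:00-10:00, 11:00-11:30, 14:15-16:15.
Beatriz free: 11:15-12:15.
Hamid free: 09:15-11:45, 12:00-15:00 (invert busy blocks within the working day).
Hana free: 07:15-10:00, 12:45-15:00 (invert busy blocks within the working day).
Keanu free: 07:45-10:15, 14:00-15:15 (invert busy blocks within the working day).
Aarav, Hana, and Keanu can make the full 08:15-09:15 slot — that's 3.

3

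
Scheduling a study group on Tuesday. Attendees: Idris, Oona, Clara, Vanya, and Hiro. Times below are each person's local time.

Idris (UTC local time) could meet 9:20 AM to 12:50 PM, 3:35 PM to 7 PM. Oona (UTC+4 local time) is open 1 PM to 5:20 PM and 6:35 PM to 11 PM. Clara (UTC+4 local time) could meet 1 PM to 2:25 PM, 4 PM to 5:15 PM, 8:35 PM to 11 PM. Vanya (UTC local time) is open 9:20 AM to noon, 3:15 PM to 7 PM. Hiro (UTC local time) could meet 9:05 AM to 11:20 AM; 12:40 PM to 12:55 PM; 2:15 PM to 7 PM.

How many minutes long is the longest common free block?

145

Idris in UTC: 09:20-12:50, 15:35-19:00.
Oona in UTC: 09:00-13:20, 14:35-19:00 (subtract 4h to convert from UTC+4).
Clara in UTC: 09:00-10:25, 12:00-13:15, 16:35-19:00 (subtract 4h to convert from UTC+4).
Vanya in UTC: 09:20-12:00, 15:15-19:00.
Hiro in UTC: 09:05-11:20, 12:40-12:55, 14:15-19:00.
Idris ∩ Oona: 09:20-12:50, 15:35-19:00.
Idris ∩ Oona ∩ Clara: 09:20-10:25, 12:00-12:50, 16:35-19:00.
Idris ∩ Oona ∩ Clara ∩ Vanya: 09:20-10:25, 16:35-19:00.
Idris ∩ Oona ∩ Clara ∩ Vanya ∩ Hiro: 09:20-10:25, 16:35-19:00.
Those are the intersection windows.
The longest is 16:35-19:00 at 145 minutes.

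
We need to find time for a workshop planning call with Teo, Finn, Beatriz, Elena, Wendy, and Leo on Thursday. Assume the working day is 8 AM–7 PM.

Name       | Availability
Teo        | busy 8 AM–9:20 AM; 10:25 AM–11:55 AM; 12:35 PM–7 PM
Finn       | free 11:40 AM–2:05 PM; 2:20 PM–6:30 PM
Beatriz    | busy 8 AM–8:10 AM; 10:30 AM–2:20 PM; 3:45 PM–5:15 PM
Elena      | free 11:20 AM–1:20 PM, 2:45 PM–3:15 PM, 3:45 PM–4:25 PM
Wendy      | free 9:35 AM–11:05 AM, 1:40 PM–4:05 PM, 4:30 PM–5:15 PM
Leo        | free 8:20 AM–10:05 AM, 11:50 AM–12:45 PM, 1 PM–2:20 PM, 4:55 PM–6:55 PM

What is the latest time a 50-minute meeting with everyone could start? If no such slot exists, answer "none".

Teo free: 09:20-10:25, 11:55-12:35 (invert busy blocks within the working day).
Finn free: 11:40-14:05, 14:20-18:30.
Beatriz free: 08:10-10:30, 14:20-15:45, 17:15-19:00 (invert busy blocks within the working day).
Elena free: 11:20-13:20, 14:45-15:15, 15:45-16:25.
Wendy free: 09:35-11:05, 13:40-16:05, 16:30-17:15.
Leo free: 08:20-10:05, 11:50-12:45, 13:00-14:20, 16:55-18:55.
Teo ∩ Finn: 11:55-12:35.
Teo ∩ Finn ∩ Beatriz: ∅.
Teo ∩ Finn ∩ Beatriz ∩ Elena: ∅.
Teo ∩ Finn ∩ Beatriz ∩ Elena ∩ Wendy: ∅.
Teo ∩ Finn ∩ Beatriz ∩ Elena ∩ Wendy ∩ Leo: ∅.
There is no time when everyone is free.
No common window is at least 50 minutes long.

none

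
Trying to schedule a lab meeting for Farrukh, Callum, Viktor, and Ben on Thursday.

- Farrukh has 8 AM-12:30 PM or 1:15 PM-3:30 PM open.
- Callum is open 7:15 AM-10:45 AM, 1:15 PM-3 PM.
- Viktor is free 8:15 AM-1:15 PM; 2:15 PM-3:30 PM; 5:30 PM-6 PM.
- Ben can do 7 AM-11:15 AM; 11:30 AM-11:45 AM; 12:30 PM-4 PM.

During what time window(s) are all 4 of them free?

08:15-10:45, 14:15-15:00

Farrukh ∩ Callum: 08:00-10:45, 13:15-15:00.
Farrukh ∩ Callum ∩ Viktor: 08:15-10:45, 14:15-15:00.
Farrukh ∩ Callum ∩ Viktor ∩ Ben: 08:15-10:45, 14:15-15:00.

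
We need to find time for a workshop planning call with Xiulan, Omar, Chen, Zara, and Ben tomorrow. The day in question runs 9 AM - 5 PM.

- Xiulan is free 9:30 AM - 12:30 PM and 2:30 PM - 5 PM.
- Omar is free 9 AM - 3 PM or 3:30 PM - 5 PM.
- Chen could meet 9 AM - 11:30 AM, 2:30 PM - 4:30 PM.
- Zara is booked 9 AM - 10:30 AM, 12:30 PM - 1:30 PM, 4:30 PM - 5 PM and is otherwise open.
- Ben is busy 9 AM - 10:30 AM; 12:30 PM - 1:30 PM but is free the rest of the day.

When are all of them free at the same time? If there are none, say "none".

10:30-11:30, 14:30-15:00, 15:30-16:30

Xiulan free: 09:30-12:30, 14:30-17:00.
Omar free: 09:00-15:00, 15:30-17:00.
Chen free: 09:00-11:30, 14:30-16:30.
Zara free: 10:30-12:30, 13:30-16:30 (invert busy blocks within the working day).
Ben free: 10:30-12:30, 13:30-17:00 (invert busy blocks within the working day).
Xiulan ∩ Omar: 09:30-12:30, 14:30-15:00, 15:30-17:00.
Xiulan ∩ Omar ∩ Chen: 09:30-11:30, 14:30-15:00, 15:30-16:30.
Xiulan ∩ Omar ∩ Chen ∩ Zara: 10:30-11:30, 14:30-15:00, 15:30-16:30.
Xiulan ∩ Omar ∩ Chen ∩ Zara ∩ Ben: 10:30-11:30, 14:30-15:00, 15:30-16:30.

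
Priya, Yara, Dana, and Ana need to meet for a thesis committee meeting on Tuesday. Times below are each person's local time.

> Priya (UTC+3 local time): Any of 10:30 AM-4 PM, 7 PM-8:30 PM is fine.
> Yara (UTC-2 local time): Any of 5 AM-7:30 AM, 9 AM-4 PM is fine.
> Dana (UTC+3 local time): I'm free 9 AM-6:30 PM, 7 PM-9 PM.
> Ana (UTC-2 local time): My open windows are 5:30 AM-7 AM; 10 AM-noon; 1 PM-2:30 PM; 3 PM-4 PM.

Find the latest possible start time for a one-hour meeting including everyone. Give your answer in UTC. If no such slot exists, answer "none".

Priya in UTC: 07:30-13:00, 16:00-17:30 (subtract 3h to convert from UTC+3).
Yara in UTC: 07:00-09:30, 11:00-18:00 (add 2h to convert from UTC-2).
Dana in UTC: 06:00-15:30, 16:00-18:00 (subtract 3h to convert from UTC+3).
Ana in UTC: 07:30-09:00, 12:00-14:00, 15:00-16:30, 17:00-18:00 (add 2h to convert from UTC-2).
Priya ∩ Yara: 07:30-09:30, 11:00-13:00, 16:00-17:30.
Priya ∩ Yara ∩ Dana: 07:30-09:30, 11:00-13:00, 16:00-17:30.
Priya ∩ Yara ∩ Dana ∩ Ana: 07:30-09:00, 12:00-13:00, 16:00-16:30, 17:00-17:30.
So the common availability across everyone is 07:30-09:00, 12:00-13:00, 16:00-16:30, 17:00-17:30.
The last common window of at least 60 minutes is 12:00-13:00; a 60-minute meeting can start as late as 12:00 and still end by 13:00.

12:00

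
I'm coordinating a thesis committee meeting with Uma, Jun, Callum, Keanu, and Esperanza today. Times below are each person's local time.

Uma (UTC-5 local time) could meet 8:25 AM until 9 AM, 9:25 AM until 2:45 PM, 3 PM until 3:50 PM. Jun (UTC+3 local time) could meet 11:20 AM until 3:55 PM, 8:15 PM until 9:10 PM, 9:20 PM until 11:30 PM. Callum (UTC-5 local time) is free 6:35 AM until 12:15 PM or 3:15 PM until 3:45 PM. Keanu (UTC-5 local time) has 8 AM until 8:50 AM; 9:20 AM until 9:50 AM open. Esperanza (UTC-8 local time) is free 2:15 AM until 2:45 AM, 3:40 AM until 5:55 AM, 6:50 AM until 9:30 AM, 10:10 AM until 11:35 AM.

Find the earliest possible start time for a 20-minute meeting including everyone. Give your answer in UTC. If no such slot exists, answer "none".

Uma in UTC: 13:25-14:00, 14:25-19:45, 20:00-20:50 (add 5h to convert from UTC-5).
Jun in UTC: 08:20-12:55, 17:15-18:10, 18:20-20:30 (subtract 3h to convert from UTC+3).
Callum in UTC: 11:35-17:15, 20:15-20:45 (add 5h to convert from UTC-5).
Keanu in UTC: 13:00-13:50, 14:20-14:50 (add 5h to convert from UTC-5).
Esperanza in UTC: 10:15-10:45, 11:40-13:55, 14:50-17:30, 18:10-19:35 (add 8h to convert from UTC-8).
Uma ∩ Jun: 17:15-18:10, 18:20-19:45, 20:00-20:30.
Uma ∩ Jun ∩ Callum: 20:15-20:30.
Uma ∩ Jun ∩ Callum ∩ Keanu: ∅.
Uma ∩ Jun ∩ Callum ∩ Keanu ∩ Esperanza: ∅.
There is no time when everyone is free.
No common window is at least 20 minutes long.

none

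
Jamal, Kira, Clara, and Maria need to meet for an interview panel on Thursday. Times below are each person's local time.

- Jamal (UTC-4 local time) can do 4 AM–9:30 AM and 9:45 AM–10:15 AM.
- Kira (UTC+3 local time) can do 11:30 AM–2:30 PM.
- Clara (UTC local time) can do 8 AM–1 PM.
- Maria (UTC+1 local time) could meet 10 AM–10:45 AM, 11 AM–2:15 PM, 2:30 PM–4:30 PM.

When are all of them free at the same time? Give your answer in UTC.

09:00-09:45, 10:00-11:30

Jamal in UTC: 08:00-13:30, 13:45-14:15 (add 4h to convert from UTC-4).
Kira in UTC: 08:30-11:30 (subtract 3h to convert from UTC+3).
Clara in UTC: 08:00-13:00.
Maria in UTC: 09:00-09:45, 10:00-13:15, 13:30-15:30 (subtract 1h to convert from UTC+1).
Jamal ∩ Kira: 08:30-11:30.
Jamal ∩ Kira ∩ Clara: 08:30-11:30.
Jamal ∩ Kira ∩ Clara ∩ Maria: 09:00-09:45, 10:00-11:30.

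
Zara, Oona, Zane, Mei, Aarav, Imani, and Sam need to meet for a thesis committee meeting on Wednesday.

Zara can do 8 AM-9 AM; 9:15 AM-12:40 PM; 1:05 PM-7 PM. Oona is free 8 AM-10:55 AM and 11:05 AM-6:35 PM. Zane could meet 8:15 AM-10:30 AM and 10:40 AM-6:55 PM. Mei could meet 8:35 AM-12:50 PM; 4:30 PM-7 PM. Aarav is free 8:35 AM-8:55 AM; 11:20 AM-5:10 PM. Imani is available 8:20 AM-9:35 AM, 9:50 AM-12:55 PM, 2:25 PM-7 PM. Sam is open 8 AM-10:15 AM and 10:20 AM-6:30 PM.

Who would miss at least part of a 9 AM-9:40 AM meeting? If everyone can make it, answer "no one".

Aarav, Imani, Zara

Zara: not fully free for 09:00-09:40. Oona: free for 09:00-09:40. Zane: free for 09:00-09:40. Mei: free for 09:00-09:40. Aarav: not fully free for 09:00-09:40. Imani: not fully free for 09:00-09:40. Sam: free for 09:00-09:40.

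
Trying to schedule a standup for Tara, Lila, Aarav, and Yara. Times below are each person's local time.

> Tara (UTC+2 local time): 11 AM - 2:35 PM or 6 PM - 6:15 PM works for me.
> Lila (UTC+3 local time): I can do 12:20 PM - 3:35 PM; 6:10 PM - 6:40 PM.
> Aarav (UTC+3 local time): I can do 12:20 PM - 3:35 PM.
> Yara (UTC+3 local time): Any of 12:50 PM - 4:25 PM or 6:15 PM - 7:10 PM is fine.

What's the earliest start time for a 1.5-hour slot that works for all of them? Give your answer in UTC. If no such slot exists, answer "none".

Tara in UTC: 09:00-12:35, 16:00-16:15 (subtract 2h to convert from UTC+2).
Lila in UTC: 09:20-12:35, 15:10-15:40 (subtract 3h to convert from UTC+3).
Aarav in UTC: 09:20-12:35 (subtract 3h to convert from UTC+3).
Yara in UTC: 09:50-13:25, 15:15-16:10 (subtract 3h to convert from UTC+3).
Tara ∩ Lila: 09:20-12:35.
Tara ∩ Lila ∩ Aarav: 09:20-12:35.
Tara ∩ Lila ∩ Aarav ∩ Yara: 09:50-12:35.
The first common window of at least 90 minutes is 09:50-12:35, so the earliest start is 09:50.

09:50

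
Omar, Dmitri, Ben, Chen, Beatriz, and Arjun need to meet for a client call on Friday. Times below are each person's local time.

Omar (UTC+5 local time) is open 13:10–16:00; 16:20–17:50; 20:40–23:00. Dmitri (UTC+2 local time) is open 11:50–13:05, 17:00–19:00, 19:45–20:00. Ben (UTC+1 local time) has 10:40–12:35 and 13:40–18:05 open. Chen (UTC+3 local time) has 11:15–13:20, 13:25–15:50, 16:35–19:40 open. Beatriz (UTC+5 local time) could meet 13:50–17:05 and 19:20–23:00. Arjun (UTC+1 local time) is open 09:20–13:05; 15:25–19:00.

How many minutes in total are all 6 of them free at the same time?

Omar in UTC: 08:10-11:00, 11:20-12:50, 15:40-18:00 (subtract 5h to convert from UTC+5).
Dmitri in UTC: 09:50-11:05, 15:00-17:00, 17:45-18:00 (subtract 2h to convert from UTC+2).
Ben in UTC: 09:40-11:35, 12:40-17:05 (subtract 1h to convert from UTC+1).
Chen in UTC: 08:15-10:20, 10:25-12:50, 13:35-16:40 (subtract 3h to convert from UTC+3).
Beatriz in UTC: 08:50-12:05, 14:20-18:00 (subtract 5h to convert from UTC+5).
Arjun in UTC: 08:20-12:05, 14:25-18:00 (subtract 1h to convert from UTC+1).
Omar ∩ Dmitri: 09:50-11:00, 15:40-17:00, 17:45-18:00.
Omar ∩ Dmitri ∩ Ben: 09:50-11:00, 15:40-17:00.
Omar ∩ Dmitri ∩ Ben ∩ Chen: 09:50-10:20, 10:25-11:00, 15:40-16:40.
Omar ∩ Dmitri ∩ Ben ∩ Chen ∩ Beatriz: 09:50-10:20, 10:25-11:00, 15:40-16:40.
Omar ∩ Dmitri ∩ Ben ∩ Chen ∩ Beatriz ∩ Arjun: 09:50-10:20, 10:25-11:00, 15:40-16:40.
Summing the common windows: 30 + 35 + 60 = 125 minutes.

125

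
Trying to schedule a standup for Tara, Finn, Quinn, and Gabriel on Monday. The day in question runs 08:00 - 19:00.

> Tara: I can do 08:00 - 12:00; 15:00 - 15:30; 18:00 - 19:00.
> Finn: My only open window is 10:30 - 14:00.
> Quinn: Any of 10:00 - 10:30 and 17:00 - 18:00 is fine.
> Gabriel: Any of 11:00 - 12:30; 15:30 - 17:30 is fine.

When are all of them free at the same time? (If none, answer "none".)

Tara ∩ Finn: 10:30-12:00.
Tara ∩ Finn ∩ Quinn: ∅.
Tara ∩ Finn ∩ Quinn ∩ Gabriel: ∅.
There is no time when everyone is free.

none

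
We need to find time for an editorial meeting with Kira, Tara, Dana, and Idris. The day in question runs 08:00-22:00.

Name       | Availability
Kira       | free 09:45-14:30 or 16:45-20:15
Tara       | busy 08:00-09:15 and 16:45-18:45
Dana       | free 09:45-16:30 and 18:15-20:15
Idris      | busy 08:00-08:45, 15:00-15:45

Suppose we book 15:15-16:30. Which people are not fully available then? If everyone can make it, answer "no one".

Idris, Kira

Kira free: 09:45-14:30, 16:45-20:15.
Tara free: 09:15-16:45, 18:45-22:00 (invert busy blocks within the working day).
Dana free: 09:45-16:30, 18:15-20:15.
Idris free: 08:45-15:00, 15:45-22:00 (invert busy blocks within the working day).
Kira: not fully free for 15:15-16:30. Tara: free for 15:15-16:30. Dana: free for 15:15-16:30. Idris: not fully free for 15:15-16:30.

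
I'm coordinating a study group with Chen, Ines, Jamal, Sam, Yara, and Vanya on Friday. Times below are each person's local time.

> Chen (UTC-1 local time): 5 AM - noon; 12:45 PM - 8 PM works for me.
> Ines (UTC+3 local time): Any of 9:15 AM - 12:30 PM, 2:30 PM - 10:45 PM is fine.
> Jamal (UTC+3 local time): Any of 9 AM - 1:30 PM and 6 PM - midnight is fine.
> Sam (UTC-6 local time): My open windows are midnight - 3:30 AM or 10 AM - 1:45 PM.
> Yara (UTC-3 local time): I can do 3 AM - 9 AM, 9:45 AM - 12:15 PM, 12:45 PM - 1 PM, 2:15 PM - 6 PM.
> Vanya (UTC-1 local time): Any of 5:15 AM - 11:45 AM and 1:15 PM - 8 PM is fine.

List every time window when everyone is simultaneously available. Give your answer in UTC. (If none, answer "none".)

Chen in UTC: 06:00-13:00, 13:45-21:00 (add 1h to convert from UTC-1).
Ines in UTC: 06:15-09:30, 11:30-19:45 (subtract 3h to convert from UTC+3).
Jamal in UTC: 06:00-10:30, 15:00-21:00 (subtract 3h to convert from UTC+3).
Sam in UTC: 06:00-09:30, 16:00-19:45 (add 6h to convert from UTC-6).
Yara in UTC: 06:00-12:00, 12:45-15:15, 15:45-16:00, 17:15-21:00 (add 3h to convert from UTC-3).
Vanya in UTC: 06:15-12:45, 14:15-21:00 (add 1h to convert from UTC-1).
Chen ∩ Ines: 06:15-09:30, 11:30-13:00, 13:45-19:45.
Chen ∩ Ines ∩ Jamal: 06:15-09:30, 15:00-19:45.
Chen ∩ Ines ∩ Jamal ∩ Sam: 06:15-09:30, 16:00-19:45.
Chen ∩ Ines ∩ Jamal ∩ Sam ∩ Yara: 06:15-09:30, 17:15-19:45.
Chen ∩ Ines ∩ Jamal ∩ Sam ∩ Yara ∩ Vanya: 06:15-09:30, 17:15-19:45.
So the common availability across everyone is 06:15-09:30, 17:15-19:45.

06:15-09:30, 17:15-19:45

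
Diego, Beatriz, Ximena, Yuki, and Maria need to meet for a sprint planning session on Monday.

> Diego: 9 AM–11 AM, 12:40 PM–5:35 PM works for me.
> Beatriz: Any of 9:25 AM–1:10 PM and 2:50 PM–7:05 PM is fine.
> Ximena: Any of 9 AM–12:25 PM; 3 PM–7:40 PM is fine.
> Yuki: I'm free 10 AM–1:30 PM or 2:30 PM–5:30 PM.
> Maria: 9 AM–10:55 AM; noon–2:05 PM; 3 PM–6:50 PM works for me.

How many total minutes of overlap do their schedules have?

205

Diego ∩ Beatriz: 09:25-11:00, 12:40-13:10, 14:50-17:35.
Diego ∩ Beatriz ∩ Ximena: 09:25-11:00, 15:00-17:35.
Diego ∩ Beatriz ∩ Ximena ∩ Yuki: 10:00-11:00, 15:00-17:30.
Diego ∩ Beatriz ∩ Ximena ∩ Yuki ∩ Maria: 10:00-10:55, 15:00-17:30.
Summing the common windows: 55 + 150 = 205 minutes.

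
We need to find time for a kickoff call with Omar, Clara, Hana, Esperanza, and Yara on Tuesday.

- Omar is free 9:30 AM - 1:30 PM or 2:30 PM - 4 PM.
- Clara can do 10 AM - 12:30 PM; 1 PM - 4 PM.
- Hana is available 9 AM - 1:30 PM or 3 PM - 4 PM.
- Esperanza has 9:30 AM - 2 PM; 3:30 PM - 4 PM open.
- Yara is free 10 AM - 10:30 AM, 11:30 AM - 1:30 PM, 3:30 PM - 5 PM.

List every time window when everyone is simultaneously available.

Omar ∩ Clara: 10:00-12:30, 13:00-13:30, 14:30-16:00.
Omar ∩ Clara ∩ Hana: 10:00-12:30, 13:00-13:30, 15:00-16:00.
Omar ∩ Clara ∩ Hana ∩ Esperanza: 10:00-12:30, 13:00-13:30, 15:30-16:00.
Omar ∩ Clara ∩ Hana ∩ Esperanza ∩ Yara: 10:00-10:30, 11:30-12:30, 13:00-13:30, 15:30-16:00.
So the common availability across everyone is 10:00-10:30, 11:30-12:30, 13:00-13:30, 15:30-16:00.

10:00-10:30, 11:30-12:30, 13:00-13:30, 15:30-16:00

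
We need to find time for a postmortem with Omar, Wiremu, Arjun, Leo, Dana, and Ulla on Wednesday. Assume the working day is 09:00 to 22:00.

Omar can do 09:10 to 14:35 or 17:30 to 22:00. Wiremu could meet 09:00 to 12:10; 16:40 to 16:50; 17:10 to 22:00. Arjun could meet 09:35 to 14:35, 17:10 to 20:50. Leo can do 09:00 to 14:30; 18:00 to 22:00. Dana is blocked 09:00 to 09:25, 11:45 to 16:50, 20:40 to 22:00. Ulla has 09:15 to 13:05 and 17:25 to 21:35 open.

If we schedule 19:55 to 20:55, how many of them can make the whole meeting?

Omar free: 09:10-14:35, 17:30-22:00.
Wiremu free: 09:00-12:10, 16:40-16:50, 17:10-22:00.
Arjun free: 09:35-14:35, 17:10-20:50.
Leo free: 09:00-14:30, 18:00-22:00.
Dana free: 09:25-11:45, 16:50-20:40 (invert busy blocks within the working day).
Ulla free: 09:15-13:05, 17:25-21:35.
Omar, Wiremu, Leo, and Ulla can make the full 19:55-20:55 slot — that's 4.

4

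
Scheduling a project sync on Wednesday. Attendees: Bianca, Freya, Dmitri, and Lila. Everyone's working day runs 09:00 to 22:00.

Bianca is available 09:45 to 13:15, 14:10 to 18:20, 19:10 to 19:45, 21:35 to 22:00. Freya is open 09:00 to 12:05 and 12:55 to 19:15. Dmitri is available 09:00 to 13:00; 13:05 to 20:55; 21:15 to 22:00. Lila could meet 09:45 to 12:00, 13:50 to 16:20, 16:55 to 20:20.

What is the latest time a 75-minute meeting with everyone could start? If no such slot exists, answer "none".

Bianca ∩ Freya: 09:45-12:05, 12:55-13:15, 14:10-18:20, 19:10-19:15.
Bianca ∩ Freya ∩ Dmitri: 09:45-12:05, 12:55-13:00, 13:05-13:15, 14:10-18:20, 19:10-19:15.
Bianca ∩ Freya ∩ Dmitri ∩ Lila: 09:45-12:00, 14:10-16:20, 16:55-18:20, 19:10-19:15.
The last common window of at least 75 minutes is 16:55-18:20; a 75-minute meeting can start as late as 17:05 and still end by 18:20.

17:05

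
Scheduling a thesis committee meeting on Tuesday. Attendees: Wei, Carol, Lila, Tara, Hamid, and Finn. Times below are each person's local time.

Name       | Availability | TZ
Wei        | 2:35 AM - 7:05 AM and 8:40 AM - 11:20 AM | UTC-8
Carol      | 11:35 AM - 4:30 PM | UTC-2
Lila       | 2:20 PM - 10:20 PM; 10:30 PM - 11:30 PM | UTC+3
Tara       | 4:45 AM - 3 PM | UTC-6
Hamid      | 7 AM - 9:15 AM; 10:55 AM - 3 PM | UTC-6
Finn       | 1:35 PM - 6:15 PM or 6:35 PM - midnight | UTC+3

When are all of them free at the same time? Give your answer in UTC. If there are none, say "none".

13:35-15:05, 16:55-18:30

Wei in UTC: 10:35-15:05, 16:40-19:20 (add 8h to convert from UTC-8).
Carol in UTC: 13:35-18:30 (add 2h to convert from UTC-2).
Lila in UTC: 11:20-19:20, 19:30-20:30 (subtract 3h to convert from UTC+3).
Tara in UTC: 10:45-21:00 (add 6h to convert from UTC-6).
Hamid in UTC: 13:00-15:15, 16:55-21:00 (add 6h to convert from UTC-6).
Finn in UTC: 10:35-15:15, 15:35-21:00 (subtract 3h to convert from UTC+3).
Wei ∩ Carol: 13:35-15:05, 16:40-18:30.
Wei ∩ Carol ∩ Lila: 13:35-15:05, 16:40-18:30.
Wei ∩ Carol ∩ Lila ∩ Tara: 13:35-15:05, 16:40-18:30.
Wei ∩ Carol ∩ Lila ∩ Tara ∩ Hamid: 13:35-15:05, 16:55-18:30.
Wei ∩ Carol ∩ Lila ∩ Tara ∩ Hamid ∩ Finn: 13:35-15:05, 16:55-18:30.
Those are the intersection windows.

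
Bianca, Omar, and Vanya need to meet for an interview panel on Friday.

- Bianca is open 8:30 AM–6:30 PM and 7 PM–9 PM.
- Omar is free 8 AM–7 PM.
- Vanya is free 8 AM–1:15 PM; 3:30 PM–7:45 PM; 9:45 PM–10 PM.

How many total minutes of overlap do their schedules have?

465

Bianca ∩ Omar: 08:30-18:30.
Bianca ∩ Omar ∩ Vanya: 08:30-13:15, 15:30-18:30.
Summing the common windows: 285 + 180 = 465 minutes.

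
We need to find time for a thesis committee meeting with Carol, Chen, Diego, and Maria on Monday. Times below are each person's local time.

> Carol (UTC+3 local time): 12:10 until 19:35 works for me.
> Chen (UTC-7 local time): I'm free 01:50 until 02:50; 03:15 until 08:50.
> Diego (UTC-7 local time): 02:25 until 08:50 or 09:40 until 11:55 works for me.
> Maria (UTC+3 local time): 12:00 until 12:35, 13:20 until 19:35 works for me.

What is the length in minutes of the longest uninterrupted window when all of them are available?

Carol in UTC: 09:10-16:35 (subtract 3h to convert from UTC+3).
Chen in UTC: 08:50-09:50, 10:15-15:50 (add 7h to convert from UTC-7).
Diego in UTC: 09:25-15:50, 16:40-18:55 (add 7h to convert from UTC-7).
Maria in UTC: 09:00-09:35, 10:20-16:35 (subtract 3h to convert from UTC+3).
Carol ∩ Chen: 09:10-09:50, 10:15-15:50.
Carol ∩ Chen ∩ Diego: 09:25-09:50, 10:15-15:50.
Carol ∩ Chen ∩ Diego ∩ Maria: 09:25-09:35, 10:20-15:50.
The longest is 10:20-15:50 at 330 minutes.

330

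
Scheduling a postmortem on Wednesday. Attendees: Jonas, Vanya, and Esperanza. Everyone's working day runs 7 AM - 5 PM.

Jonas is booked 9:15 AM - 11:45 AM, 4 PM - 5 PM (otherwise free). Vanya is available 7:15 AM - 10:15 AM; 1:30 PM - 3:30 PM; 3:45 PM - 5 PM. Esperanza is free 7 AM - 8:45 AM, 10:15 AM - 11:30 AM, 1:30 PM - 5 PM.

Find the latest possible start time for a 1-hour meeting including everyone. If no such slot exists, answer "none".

Jonas free: 07:00-09:15, 11:45-16:00 (invert busy blocks within the working day).
Vanya free: 07:15-10:15, 13:30-15:30, 15:45-17:00.
Esperanza free: 07:00-08:45, 10:15-11:30, 13:30-17:00.
Jonas ∩ Vanya: 07:15-09:15, 13:30-15:30, 15:45-16:00.
Jonas ∩ Vanya ∩ Esperanza: 07:15-08:45, 13:30-15:30, 15:45-16:00.
The last common window of at least 60 minutes is 13:30-15:30; a 60-minute meeting can start as late as 14:30 and still end by 15:30.

14:30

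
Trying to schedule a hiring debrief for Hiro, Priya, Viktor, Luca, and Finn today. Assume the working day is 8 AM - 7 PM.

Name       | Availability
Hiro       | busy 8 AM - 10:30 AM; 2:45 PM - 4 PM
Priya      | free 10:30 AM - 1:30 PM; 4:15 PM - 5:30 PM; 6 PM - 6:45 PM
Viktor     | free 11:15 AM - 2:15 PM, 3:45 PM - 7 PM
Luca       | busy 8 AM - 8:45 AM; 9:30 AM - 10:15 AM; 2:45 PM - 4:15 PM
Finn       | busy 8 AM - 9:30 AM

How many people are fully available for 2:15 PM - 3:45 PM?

1

Hiro free: 10:30-14:45, 16:00-19:00 (invert busy blocks within the working day).
Priya free: 10:30-13:30, 16:15-17:30, 18:00-18:45.
Viktor free: 11:15-14:15, 15:45-19:00.
Luca free: 08:45-09:30, 10:15-14:45, 16:15-19:00 (invert busy blocks within the working day).
Finn free: 09:30-19:00 (invert busy blocks within the working day).
Finn can make the full 14:15-15:45 slot — that's 1.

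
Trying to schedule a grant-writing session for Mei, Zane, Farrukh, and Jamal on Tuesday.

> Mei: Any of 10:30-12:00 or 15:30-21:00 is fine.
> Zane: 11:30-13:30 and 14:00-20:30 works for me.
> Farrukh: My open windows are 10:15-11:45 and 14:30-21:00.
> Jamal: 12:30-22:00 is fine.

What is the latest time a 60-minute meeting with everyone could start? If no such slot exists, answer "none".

19:30

Mei ∩ Zane: 11:30-12:00, 15:30-20:30.
Mei ∩ Zane ∩ Farrukh: 11:30-11:45, 15:30-20:30.
Mei ∩ Zane ∩ Farrukh ∩ Jamal: 15:30-20:30.
The last common window of at least 60 minutes is 15:30-20:30; a 60-minute meeting can start as late as 19:30 and still end by 20:30.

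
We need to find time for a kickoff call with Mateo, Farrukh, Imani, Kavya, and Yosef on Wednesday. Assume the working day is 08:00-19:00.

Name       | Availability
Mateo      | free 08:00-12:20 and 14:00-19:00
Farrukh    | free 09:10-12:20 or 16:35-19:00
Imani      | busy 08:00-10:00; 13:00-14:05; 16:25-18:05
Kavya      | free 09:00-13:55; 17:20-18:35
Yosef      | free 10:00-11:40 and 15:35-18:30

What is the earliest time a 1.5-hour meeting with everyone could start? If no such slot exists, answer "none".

Mateo free: 08:00-12:20, 14:00-19:00.
Farrukh free: 09:10-12:20, 16:35-19:00.
Imani free: 10:00-13:00, 14:05-16:25, 18:05-19:00 (invert busy blocks within the working day).
Kavya free: 09:00-13:55, 17:20-18:35.
Yosef free: 10:00-11:40, 15:35-18:30.
Mateo ∩ Farrukh: 09:10-12:20, 16:35-19:00.
Mateo ∩ Farrukh ∩ Imani: 10:00-12:20, 18:05-19:00.
Mateo ∩ Farrukh ∩ Imani ∩ Kavya: 10:00-12:20, 18:05-18:35.
Mateo ∩ Farrukh ∩ Imani ∩ Kavya ∩ Yosef: 10:00-11:40, 18:05-18:30.
Those are the intersection windows.
The first common window of at least 90 minutes is 10:00-11:40, so the earliest start is 10:00.

10:00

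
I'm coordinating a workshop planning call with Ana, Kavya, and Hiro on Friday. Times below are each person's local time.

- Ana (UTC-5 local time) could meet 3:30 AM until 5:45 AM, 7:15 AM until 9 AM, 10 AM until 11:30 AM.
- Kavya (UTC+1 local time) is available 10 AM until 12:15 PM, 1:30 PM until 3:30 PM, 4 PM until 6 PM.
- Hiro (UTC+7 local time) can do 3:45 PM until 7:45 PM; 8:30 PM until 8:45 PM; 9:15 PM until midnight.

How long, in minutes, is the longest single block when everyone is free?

105

Ana in UTC: 08:30-10:45, 12:15-14:00, 15:00-16:30 (add 5h to convert from UTC-5).
Kavya in UTC: 09:00-11:15, 12:30-14:30, 15:00-17:00 (subtract 1h to convert from UTC+1).
Hiro in UTC: 08:45-12:45, 13:30-13:45, 14:15-17:00 (subtract 7h to convert from UTC+7).
Ana ∩ Kavya: 09:00-10:45, 12:30-14:00, 15:00-16:30.
Ana ∩ Kavya ∩ Hiro: 09:00-10:45, 12:30-12:45, 13:30-13:45, 15:00-16:30.
The longest is 09:00-10:45 at 105 minutes.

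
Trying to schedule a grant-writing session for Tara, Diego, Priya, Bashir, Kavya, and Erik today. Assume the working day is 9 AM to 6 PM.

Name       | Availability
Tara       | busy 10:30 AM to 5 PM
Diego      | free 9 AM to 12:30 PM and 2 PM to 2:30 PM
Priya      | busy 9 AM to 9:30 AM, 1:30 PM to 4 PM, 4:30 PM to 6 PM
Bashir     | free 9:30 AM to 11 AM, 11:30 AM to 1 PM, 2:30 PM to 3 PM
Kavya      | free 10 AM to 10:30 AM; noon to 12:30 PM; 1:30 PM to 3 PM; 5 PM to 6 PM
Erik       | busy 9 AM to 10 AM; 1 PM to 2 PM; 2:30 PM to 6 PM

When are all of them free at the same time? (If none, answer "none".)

Tara free: 09:00-10:30, 17:00-18:00 (invert busy blocks within the working day).
Diego free: 09:00-12:30, 14:00-14:30.
Priya free: 09:30-13:30, 16:00-16:30 (invert busy blocks within the working day).
Bashir free: 09:30-11:00, 11:30-13:00, 14:30-15:00.
Kavya free: 10:00-10:30, 12:00-12:30, 13:30-15:00, 17:00-18:00.
Erik free: 10:00-13:00, 14:00-14:30 (invert busy blocks within the working day).
Tara ∩ Diego: 09:00-10:30.
Tara ∩ Diego ∩ Priya: 09:30-10:30.
Tara ∩ Diego ∩ Priya ∩ Bashir: 09:30-10:30.
Tara ∩ Diego ∩ Priya ∩ Bashir ∩ Kavya: 10:00-10:30.
Tara ∩ Diego ∩ Priya ∩ Bashir ∩ Kavya ∩ Erik: 10:00-10:30.
Those are the intersection windows.

10:00-10:30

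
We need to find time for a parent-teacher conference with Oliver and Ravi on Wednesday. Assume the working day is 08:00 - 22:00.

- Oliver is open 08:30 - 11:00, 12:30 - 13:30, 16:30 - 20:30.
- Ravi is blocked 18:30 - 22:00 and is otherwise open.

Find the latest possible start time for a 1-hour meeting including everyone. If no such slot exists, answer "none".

17:30

Oliver free: 08:30-11:00, 12:30-13:30, 16:30-20:30.
Ravi free: 08:00-18:30 (invert busy blocks within the working day).
Oliver ∩ Ravi: 08:30-11:00, 12:30-13:30, 16:30-18:30.
Those are the intersection windows.
The last common window of at least 60 minutes is 16:30-18:30; a 60-minute meeting can start as late as 17:30 and still end by 18:30.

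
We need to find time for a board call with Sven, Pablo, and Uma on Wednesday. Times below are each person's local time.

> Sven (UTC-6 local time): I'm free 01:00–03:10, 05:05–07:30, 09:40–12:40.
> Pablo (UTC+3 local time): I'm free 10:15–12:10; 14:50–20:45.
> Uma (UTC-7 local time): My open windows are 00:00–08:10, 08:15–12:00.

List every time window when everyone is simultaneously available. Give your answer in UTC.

07:15-09:10, 11:50-13:30, 15:40-17:45

Sven in UTC: 07:00-09:10, 11:05-13:30, 15:40-18:40 (add 6h to convert from UTC-6).
Pablo in UTC: 07:15-09:10, 11:50-17:45 (subtract 3h to convert from UTC+3).
Uma in UTC: 07:00-15:10, 15:15-19:00 (add 7h to convert from UTC-7).
Sven ∩ Pablo: 07:15-09:10, 11:50-13:30, 15:40-17:45.
Sven ∩ Pablo ∩ Uma: 07:15-09:10, 11:50-13:30, 15:40-17:45.
Those are the intersection windows.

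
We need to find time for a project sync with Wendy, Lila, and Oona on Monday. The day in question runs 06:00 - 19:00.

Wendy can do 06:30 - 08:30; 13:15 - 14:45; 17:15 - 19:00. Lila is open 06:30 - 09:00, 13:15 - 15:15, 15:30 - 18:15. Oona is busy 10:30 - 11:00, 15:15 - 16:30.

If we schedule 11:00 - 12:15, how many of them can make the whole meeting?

1

Wendy free: 06:30-08:30, 13:15-14:45, 17:15-19:00.
Lila free: 06:30-09:00, 13:15-15:15, 15:30-18:15.
Oona free: 06:00-10:30, 11:00-15:15, 16:30-19:00 (invert busy blocks within the working day).
Oona can make the full 11:00-12:15 slot — that's 1.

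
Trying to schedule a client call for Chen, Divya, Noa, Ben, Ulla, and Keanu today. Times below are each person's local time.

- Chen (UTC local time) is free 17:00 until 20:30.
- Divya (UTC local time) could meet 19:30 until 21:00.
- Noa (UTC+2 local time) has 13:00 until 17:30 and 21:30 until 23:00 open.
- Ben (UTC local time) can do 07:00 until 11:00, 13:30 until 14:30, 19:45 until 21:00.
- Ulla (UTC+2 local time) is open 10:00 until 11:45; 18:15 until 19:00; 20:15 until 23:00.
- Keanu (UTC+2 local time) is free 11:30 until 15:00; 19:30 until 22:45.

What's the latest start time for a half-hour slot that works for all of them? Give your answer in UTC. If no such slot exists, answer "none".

20:00

Chen in UTC: 17:00-20:30.
Divya in UTC: 19:30-21:00.
Noa in UTC: 11:00-15:30, 19:30-21:00 (subtract 2h to convert from UTC+2).
Ben in UTC: 07:00-11:00, 13:30-14:30, 19:45-21:00.
Ulla in UTC: 08:00-09:45, 16:15-17:00, 18:15-21:00 (subtract 2h to convert from UTC+2).
Keanu in UTC: 09:30-13:00, 17:30-20:45 (subtract 2h to convert from UTC+2).
Chen ∩ Divya: 19:30-20:30.
Chen ∩ Divya ∩ Noa: 19:30-20:30.
Chen ∩ Divya ∩ Noa ∩ Ben: 19:45-20:30.
Chen ∩ Divya ∩ Noa ∩ Ben ∩ Ulla: 19:45-20:30.
Chen ∩ Divya ∩ Noa ∩ Ben ∩ Ulla ∩ Keanu: 19:45-20:30.
The last common window of at least 30 minutes is 19:45-20:30; a 30-minute meeting can start as late as 20:00 and still end by 20:30.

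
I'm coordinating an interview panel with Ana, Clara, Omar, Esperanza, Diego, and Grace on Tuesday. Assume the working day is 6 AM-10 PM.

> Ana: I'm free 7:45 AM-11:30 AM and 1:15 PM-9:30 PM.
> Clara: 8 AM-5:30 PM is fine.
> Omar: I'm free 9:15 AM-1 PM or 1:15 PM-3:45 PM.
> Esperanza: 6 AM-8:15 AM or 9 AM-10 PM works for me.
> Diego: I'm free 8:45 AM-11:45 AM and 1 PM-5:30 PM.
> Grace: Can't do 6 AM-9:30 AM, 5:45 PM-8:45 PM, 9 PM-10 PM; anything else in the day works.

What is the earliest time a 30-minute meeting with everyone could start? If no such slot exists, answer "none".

Ana free: 07:45-11:30, 13:15-21:30.
Clara free: 08:00-17:30.
Omar free: 09:15-13:00, 13:15-15:45.
Esperanza free: 06:00-08:15, 09:00-22:00.
Diego free: 08:45-11:45, 13:00-17:30.
Grace free: 09:30-17:45, 20:45-21:00 (invert busy blocks within the working day).
Ana ∩ Clara: 08:00-11:30, 13:15-17:30.
Ana ∩ Clara ∩ Omar: 09:15-11:30, 13:15-15:45.
Ana ∩ Clara ∩ Omar ∩ Esperanza: 09:15-11:30, 13:15-15:45.
Ana ∩ Clara ∩ Omar ∩ Esperanza ∩ Diego: 09:15-11:30, 13:15-15:45.
Ana ∩ Clara ∩ Omar ∩ Esperanza ∩ Diego ∩ Grace: 09:30-11:30, 13:15-15:45.
The first common window of at least 30 minutes is 09:30-11:30, so the earliest start is 09:30.

09:30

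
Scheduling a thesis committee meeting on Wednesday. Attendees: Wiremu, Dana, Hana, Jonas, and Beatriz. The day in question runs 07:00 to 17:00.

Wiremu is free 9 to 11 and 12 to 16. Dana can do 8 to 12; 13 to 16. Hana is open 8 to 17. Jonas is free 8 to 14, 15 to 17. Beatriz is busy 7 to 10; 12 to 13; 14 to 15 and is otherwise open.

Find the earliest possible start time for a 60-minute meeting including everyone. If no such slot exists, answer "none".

Wiremu free: 09:00-11:00, 12:00-16:00.
Dana free: 08:00-12:00, 13:00-16:00.
Hana free: 08:00-17:00.
Jonas free: 08:00-14:00, 15:00-17:00.
Beatriz free: 10:00-12:00, 13:00-14:00, 15:00-17:00 (invert busy blocks within the working day).
Wiremu ∩ Dana: 09:00-11:00, 13:00-16:00.
Wiremu ∩ Dana ∩ Hana: 09:00-11:00, 13:00-16:00.
Wiremu ∩ Dana ∩ Hana ∩ Jonas: 09:00-11:00, 13:00-14:00, 15:00-16:00.
Wiremu ∩ Dana ∩ Hana ∩ Jonas ∩ Beatriz: 10:00-11:00, 13:00-14:00, 15:00-16:00.
The first common window of at least 60 minutes is 10:00-11:00, so the earliest start is 10:00.

10:00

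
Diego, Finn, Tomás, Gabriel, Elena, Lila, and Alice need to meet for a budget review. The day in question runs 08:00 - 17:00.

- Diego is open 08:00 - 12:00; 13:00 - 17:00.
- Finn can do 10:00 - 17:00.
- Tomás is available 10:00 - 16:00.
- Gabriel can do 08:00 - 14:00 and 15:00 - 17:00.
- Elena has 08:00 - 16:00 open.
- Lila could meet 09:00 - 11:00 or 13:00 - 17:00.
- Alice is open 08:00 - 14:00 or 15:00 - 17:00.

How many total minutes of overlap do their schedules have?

180

Diego ∩ Finn: 10:00-12:00, 13:00-17:00.
Diego ∩ Finn ∩ Tomás: 10:00-12:00, 13:00-16:00.
Diego ∩ Finn ∩ Tomás ∩ Gabriel: 10:00-12:00, 13:00-14:00, 15:00-16:00.
Diego ∩ Finn ∩ Tomás ∩ Gabriel ∩ Elena: 10:00-12:00, 13:00-14:00, 15:00-16:00.
Diego ∩ Finn ∩ Tomás ∩ Gabriel ∩ Elena ∩ Lila: 10:00-11:00, 13:00-14:00, 15:00-16:00.
Diego ∩ Finn ∩ Tomás ∩ Gabriel ∩ Elena ∩ Lila ∩ Alice: 10:00-11:00, 13:00-14:00, 15:00-16:00.
Those are the intersection windows.
Summing the common windows: 60 + 60 + 60 = 180 minutes.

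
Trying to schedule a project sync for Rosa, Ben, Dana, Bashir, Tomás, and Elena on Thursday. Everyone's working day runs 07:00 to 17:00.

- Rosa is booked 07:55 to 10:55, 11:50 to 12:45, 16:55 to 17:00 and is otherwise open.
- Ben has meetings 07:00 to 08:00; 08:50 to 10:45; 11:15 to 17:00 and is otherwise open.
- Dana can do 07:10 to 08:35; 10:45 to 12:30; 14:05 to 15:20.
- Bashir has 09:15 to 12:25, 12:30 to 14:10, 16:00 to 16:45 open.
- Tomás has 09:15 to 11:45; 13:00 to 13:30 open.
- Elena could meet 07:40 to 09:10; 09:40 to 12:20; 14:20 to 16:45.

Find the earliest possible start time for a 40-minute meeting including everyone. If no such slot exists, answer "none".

none

Rosa free: 07:00-07:55, 10:55-11:50, 12:45-16:55 (invert busy blocks within the working day).
Ben free: 08:00-08:50, 10:45-11:15 (invert busy blocks within the working day).
Dana free: 07:10-08:35, 10:45-12:30, 14:05-15:20.
Bashir free: 09:15-12:25, 12:30-14:10, 16:00-16:45.
Tomás free: 09:15-11:45, 13:00-13:30.
Elena free: 07:40-09:10, 09:40-12:20, 14:20-16:45.
Rosa ∩ Ben: 10:55-11:15.
Rosa ∩ Ben ∩ Dana: 10:55-11:15.
Rosa ∩ Ben ∩ Dana ∩ Bashir: 10:55-11:15.
Rosa ∩ Ben ∩ Dana ∩ Bashir ∩ Tomás: 10:55-11:15.
Rosa ∩ Ben ∩ Dana ∩ Bashir ∩ Tomás ∩ Elena: 10:55-11:15.
So the common availability across everyone is 10:55-11:15.
No common window is at least 40 minutes long.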